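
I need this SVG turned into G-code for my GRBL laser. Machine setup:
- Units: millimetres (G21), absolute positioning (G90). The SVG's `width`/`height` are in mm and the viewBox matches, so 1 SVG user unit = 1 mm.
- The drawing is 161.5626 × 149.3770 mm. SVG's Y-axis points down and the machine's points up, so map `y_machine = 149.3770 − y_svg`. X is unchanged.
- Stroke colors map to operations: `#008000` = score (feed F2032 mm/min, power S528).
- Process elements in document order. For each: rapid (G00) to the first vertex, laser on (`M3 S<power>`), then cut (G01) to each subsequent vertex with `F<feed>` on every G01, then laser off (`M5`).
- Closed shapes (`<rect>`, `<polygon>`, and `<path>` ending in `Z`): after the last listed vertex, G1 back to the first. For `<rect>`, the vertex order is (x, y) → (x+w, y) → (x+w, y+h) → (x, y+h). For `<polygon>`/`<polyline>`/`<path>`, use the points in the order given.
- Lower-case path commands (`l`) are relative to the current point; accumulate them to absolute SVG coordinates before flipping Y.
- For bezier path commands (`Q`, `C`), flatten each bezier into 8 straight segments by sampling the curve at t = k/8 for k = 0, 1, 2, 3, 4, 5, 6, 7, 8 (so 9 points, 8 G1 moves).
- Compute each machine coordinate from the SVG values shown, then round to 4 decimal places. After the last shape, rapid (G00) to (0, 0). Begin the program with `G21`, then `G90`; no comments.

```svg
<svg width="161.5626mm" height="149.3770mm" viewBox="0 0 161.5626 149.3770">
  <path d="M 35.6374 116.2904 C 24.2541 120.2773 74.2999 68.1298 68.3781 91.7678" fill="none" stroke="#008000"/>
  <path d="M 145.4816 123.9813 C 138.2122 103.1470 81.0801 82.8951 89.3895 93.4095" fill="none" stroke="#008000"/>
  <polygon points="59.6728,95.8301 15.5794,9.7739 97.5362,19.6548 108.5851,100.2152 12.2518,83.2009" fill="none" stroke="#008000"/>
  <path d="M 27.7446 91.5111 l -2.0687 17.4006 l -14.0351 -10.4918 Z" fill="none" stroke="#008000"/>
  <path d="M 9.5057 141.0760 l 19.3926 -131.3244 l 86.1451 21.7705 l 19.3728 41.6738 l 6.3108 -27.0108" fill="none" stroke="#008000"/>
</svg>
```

G21
G90
G00 X35.6374 Y33.0866
M3 S528
G01 X34.0189 Y33.9652 F2032
G01 X36.7836 Y38.5604 F2032
G01 X42.5557 Y45.3263 F2032
G01 X49.9597 Y52.7171 F2032
G01 X57.6196 Y59.1867 F2032
G01 X64.1598 Y63.1892 F2032
G01 X68.2046 Y63.1787 F2032
G01 X68.3781 Y57.6092 F2032
M5
G00 X145.4816 Y25.3957
M3 S528
G01 X140.6435 Y33.1223 F2032
G01 X132.4819 Y40.4406 F2032
G01 X122.3482 Y46.9969 F2032
G01 X111.5935 Y52.4374 F2032
G01 X101.5691 Y56.4084 F2032
G01 X93.6261 Y58.5562 F2032
G01 X89.1158 Y58.5272 F2032
G01 X89.3895 Y55.9675 F2032
M5
G00 X59.6728 Y53.5469
M3 S528
G01 X15.5794 Y139.6031 F2032
G01 X97.5362 Y129.7222 F2032
G01 X108.5851 Y49.1618 F2032
G01 X12.2518 Y66.1761 F2032
G01 X59.6728 Y53.5469 F2032
M5
G00 X27.7446 Y57.8659
M3 S528
G01 X25.6759 Y40.4653 F2032
G01 X11.6408 Y50.9571 F2032
G01 X27.7446 Y57.8659 F2032
M5
G00 X9.5057 Y8.3010
M3 S528
G01 X28.8983 Y139.6254 F2032
G01 X115.0434 Y117.8549 F2032
G01 X134.4162 Y76.1811 F2032
G01 X140.7270 Y103.1919 F2032
M5
G00 X0.0000 Y0.0000

viewBox `0 0 161.5626 149.3770` with mm width/height → 1 unit = 1 mm. Flip: y_m = 149.3770 − y_svg.

**Shape 1** — `<path>` cubic bezier, stroke `#008000` → score (S528, F2032). Control points (SVG): P0=(35.6374,116.2904), P1=(24.2541,120.2773), P2=(74.2999,68.1298), P3=(68.3781,91.7678); sampled at t=k/8. Machine vertices: (35.6374,33.0866) → (34.0189,33.9652) → (36.7836,38.5604) → (42.5557,45.3263) → (49.9597,52.7171) → (57.6196,59.1867) → (64.1598,63.1892) → (68.2046,63.1787) → (68.3781,57.6092). Open path.

**Shape 2** — `<path>` cubic bezier, stroke `#008000` → score (S528, F2032). Control points (SVG): P0=(145.4816,123.9813), P1=(138.2122,103.1470), P2=(81.0801,82.8951), P3=(89.3895,93.4095); sampled at t=k/8. Machine vertices: (145.4816,25.3957) → (140.6435,33.1223) → (132.4819,40.4406) → (122.3482,46.9969) → (111.5935,52.4374) → (101.5691,56.4084) → (93.6261,58.5562) → (89.1158,58.5272) → (89.3895,55.9675). Open path.

**Shape 3** — `<polygon>` closed polygon, stroke `#008000` → score (S528, F2032). Machine vertices: (59.6728,53.5469) → (15.5794,139.6031) → (97.5362,129.7222) → (108.5851,49.1618) → (12.2518,66.1761) → (59.6728,53.5469). Closed: final G1 returns to the first vertex.

**Shape 4** — `<path>` regular polygon, stroke `#008000` → score (S528, F2032). Machine vertices: (27.7446,57.8659) → (25.6759,40.4653) → (11.6408,50.9571) → (27.7446,57.8659). Closed: final G1 returns to the first vertex.

**Shape 5** — `<path>` open polyline, stroke `#008000` → score (S528, F2032). Machine vertices: (9.5057,8.3010) → (28.8983,139.6254) → (115.0434,117.8549) → (134.4162,76.1811) → (140.7270,103.1919). Open path.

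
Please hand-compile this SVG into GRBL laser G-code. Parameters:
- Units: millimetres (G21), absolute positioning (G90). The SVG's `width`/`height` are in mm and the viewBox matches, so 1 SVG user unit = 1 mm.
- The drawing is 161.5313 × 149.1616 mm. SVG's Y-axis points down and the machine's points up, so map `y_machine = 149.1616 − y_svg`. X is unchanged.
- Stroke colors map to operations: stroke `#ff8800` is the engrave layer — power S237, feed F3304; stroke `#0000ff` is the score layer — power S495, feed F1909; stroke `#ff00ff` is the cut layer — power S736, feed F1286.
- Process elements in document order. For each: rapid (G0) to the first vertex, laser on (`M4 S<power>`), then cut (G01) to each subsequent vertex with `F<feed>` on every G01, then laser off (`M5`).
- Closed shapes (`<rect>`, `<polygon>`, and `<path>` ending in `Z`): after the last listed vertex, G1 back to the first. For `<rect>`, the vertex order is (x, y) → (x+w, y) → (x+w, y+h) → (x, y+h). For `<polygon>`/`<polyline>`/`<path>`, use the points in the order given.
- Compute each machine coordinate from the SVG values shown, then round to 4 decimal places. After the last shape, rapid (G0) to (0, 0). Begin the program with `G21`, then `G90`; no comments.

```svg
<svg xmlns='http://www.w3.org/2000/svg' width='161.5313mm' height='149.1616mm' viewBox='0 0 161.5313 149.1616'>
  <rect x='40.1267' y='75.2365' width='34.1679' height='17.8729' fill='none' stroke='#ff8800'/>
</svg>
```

1 u = 1 mm; y_m = 149.1616 − y.

[1] `<rect>` rectangle, #ff8800→engrave S237 F3304: (40.1267,73.9251) → (74.2946,73.9251) → (74.2946,56.0522) → (40.1267,56.0522) → (40.1267,73.9251) (closed)

G21
G90
G0 X40.1267 Y73.9251
M4 S237
G01 X74.2946 Y73.9251 F3304
G01 X74.2946 Y56.0522 F3304
G01 X40.1267 Y56.0522 F3304
G01 X40.1267 Y73.9251 F3304
M5
G0 X0.0000 Y0.0000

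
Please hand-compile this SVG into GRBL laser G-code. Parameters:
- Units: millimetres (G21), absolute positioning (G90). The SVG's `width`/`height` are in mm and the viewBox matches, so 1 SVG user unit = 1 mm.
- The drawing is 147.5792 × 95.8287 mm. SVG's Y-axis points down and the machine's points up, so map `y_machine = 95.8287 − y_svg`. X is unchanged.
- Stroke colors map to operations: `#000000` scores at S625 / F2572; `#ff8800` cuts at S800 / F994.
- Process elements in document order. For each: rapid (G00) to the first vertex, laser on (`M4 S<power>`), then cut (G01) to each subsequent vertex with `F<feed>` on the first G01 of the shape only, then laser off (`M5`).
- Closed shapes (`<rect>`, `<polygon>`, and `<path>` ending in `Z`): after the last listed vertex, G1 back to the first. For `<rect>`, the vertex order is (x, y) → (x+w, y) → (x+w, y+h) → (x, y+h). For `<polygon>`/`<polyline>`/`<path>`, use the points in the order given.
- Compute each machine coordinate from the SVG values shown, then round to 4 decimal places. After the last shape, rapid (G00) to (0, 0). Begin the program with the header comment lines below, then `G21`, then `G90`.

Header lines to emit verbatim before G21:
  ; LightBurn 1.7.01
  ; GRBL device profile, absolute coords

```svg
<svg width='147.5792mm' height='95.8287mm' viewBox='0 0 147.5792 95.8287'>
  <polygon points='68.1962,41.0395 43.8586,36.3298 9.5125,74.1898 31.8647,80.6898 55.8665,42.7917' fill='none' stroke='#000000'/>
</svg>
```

1 u = 1 mm; y_m = 95.8287 − y.

[1] `<polygon>` closed polygon, #000000→score S625 F2572: (68.1962,54.7892) → (43.8586,59.4989) → (9.5125,21.6389) → (31.8647,15.1389) → (55.8665,53.0370) → (68.1962,54.7892) (closed)

; LightBurn 1.7.01
; GRBL device profile, absolute coords
G21
G90
G00 X68.1962 Y54.7892
M4 S625
G01 X43.8586 Y59.4989 F2572
G01 X9.5125 Y21.6389
G01 X31.8647 Y15.1389
G01 X55.8665 Y53.0370
G01 X68.1962 Y54.7892
M5
G00 X0.0000 Y0.0000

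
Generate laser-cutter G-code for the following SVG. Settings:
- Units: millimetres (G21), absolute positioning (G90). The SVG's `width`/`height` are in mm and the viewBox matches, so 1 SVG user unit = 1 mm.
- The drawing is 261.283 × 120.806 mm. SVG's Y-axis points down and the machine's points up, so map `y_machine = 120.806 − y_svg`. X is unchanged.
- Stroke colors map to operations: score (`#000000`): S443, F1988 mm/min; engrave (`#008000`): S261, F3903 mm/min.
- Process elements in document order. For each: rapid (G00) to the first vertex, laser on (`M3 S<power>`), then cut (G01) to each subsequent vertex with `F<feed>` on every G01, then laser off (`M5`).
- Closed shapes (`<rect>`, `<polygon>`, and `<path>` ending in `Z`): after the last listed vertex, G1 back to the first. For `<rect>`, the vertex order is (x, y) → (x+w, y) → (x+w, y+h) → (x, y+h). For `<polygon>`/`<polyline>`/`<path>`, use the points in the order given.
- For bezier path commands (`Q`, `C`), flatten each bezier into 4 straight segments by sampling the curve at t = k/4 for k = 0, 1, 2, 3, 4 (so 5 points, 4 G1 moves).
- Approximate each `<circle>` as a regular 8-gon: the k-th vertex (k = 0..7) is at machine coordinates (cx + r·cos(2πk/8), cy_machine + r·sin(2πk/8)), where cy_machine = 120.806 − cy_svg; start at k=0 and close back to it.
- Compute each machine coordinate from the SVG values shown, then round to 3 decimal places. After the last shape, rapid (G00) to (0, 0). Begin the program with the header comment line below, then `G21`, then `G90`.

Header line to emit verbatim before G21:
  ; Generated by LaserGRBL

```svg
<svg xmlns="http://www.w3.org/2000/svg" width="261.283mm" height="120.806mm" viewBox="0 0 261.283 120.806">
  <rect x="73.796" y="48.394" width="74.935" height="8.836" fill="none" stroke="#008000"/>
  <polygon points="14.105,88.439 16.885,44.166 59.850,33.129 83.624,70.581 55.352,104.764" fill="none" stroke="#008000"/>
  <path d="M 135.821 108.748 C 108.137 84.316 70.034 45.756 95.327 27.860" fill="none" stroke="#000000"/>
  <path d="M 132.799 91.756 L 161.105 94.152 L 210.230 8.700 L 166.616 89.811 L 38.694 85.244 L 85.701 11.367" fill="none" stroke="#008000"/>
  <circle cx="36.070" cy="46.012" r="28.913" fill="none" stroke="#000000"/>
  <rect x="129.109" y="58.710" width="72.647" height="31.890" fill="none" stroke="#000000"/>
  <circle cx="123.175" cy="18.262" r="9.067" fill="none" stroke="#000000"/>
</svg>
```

viewBox `0 0 261.283 120.806` with mm width/height → 1 unit = 1 mm. Flip: y_m = 120.806 − y_svg.

**Shape 1** — `<rect>` rectangle, stroke `#008000` → engrave (S261, F3903). Machine vertices: (73.796,72.412) → (148.731,72.412) → (148.731,63.576) → (73.796,63.576) → (73.796,72.412). Closed: final G1 returns to the first vertex.

**Shape 2** — `<polygon>` regular polygon, stroke `#008000` → engrave (S261, F3903). Machine vertices: (14.105,32.367) → (16.885,76.640) → (59.850,87.677) → (83.624,50.225) → (55.352,16.042) → (14.105,32.367). Closed: final G1 returns to the first vertex.

**Shape 3** — `<path>` cubic bezier, stroke `#000000` → score (S443, F1988). Control points (SVG): P0=(135.821,108.748), P1=(108.137,84.316), P2=(70.034,45.756), P3=(95.327,27.860); sampled at t=k/4. Machine vertices: (135.821,12.058) → (114.258,32.487) → (95.708,54.953) → (87.091,76.193) → (95.327,92.946). Open path.

**Shape 4** — `<path>` open polyline, stroke `#008000` → engrave (S261, F3903). Machine vertices: (132.799,29.050) → (161.105,26.654) → (210.230,112.106) → (166.616,30.995) → (38.694,35.562) → (85.701,109.439). Open path.

**Shape 5** — `<circle>` circle, stroke `#000000` → score (S443, F1988). Machine vertices: (64.983,74.794) → (56.515,95.239) → (36.070,103.707) → (15.625,95.239) → (7.157,74.794) → (15.625,54.349) → (36.070,45.881) → (56.515,54.349) → (64.983,74.794). Closed: final G1 returns to the first vertex.

**Shape 6** — `<rect>` rectangle, stroke `#000000` → score (S443, F1988). Machine vertices: (129.109,62.096) → (201.756,62.096) → (201.756,30.206) → (129.109,30.206) → (129.109,62.096). Closed: final G1 returns to the first vertex.

**Shape 7** — `<circle>` circle, stroke `#000000` → score (S443, F1988). Machine vertices: (132.242,102.544) → (129.586,108.955) → (123.175,111.611) → (116.764,108.955) → (114.108,102.544) → (116.764,96.133) → (123.175,93.477) → (129.586,96.133) → (132.242,102.544). Closed: final G1 returns to the first vertex.

; Generated by LaserGRBL
G21
G90
G00 X73.796 Y72.412
M3 S261
G01 X148.731 Y72.412 F3903
G01 X148.731 Y63.576 F3903
G01 X73.796 Y63.576 F3903
G01 X73.796 Y72.412 F3903
M5
G00 X14.105 Y32.367
M3 S261
G01 X16.885 Y76.640 F3903
G01 X59.850 Y87.677 F3903
G01 X83.624 Y50.225 F3903
G01 X55.352 Y16.042 F3903
G01 X14.105 Y32.367 F3903
M5
G00 X135.821 Y12.058
M3 S443
G01 X114.258 Y32.487 F1988
G01 X95.708 Y54.953 F1988
G01 X87.091 Y76.193 F1988
G01 X95.327 Y92.946 F1988
M5
G00 X132.799 Y29.050
M3 S261
G01 X161.105 Y26.654 F3903
G01 X210.230 Y112.106 F3903
G01 X166.616 Y30.995 F3903
G01 X38.694 Y35.562 F3903
G01 X85.701 Y109.439 F3903
M5
G00 X64.983 Y74.794
M3 S443
G01 X56.515 Y95.239 F1988
G01 X36.070 Y103.707 F1988
G01 X15.625 Y95.239 F1988
G01 X7.157 Y74.794 F1988
G01 X15.625 Y54.349 F1988
G01 X36.070 Y45.881 F1988
G01 X56.515 Y54.349 F1988
G01 X64.983 Y74.794 F1988
M5
G00 X129.109 Y62.096
M3 S443
G01 X201.756 Y62.096 F1988
G01 X201.756 Y30.206 F1988
G01 X129.109 Y30.206 F1988
G01 X129.109 Y62.096 F1988
M5
G00 X132.242 Y102.544
M3 S443
G01 X129.586 Y108.955 F1988
G01 X123.175 Y111.611 F1988
G01 X116.764 Y108.955 F1988
G01 X114.108 Y102.544 F1988
G01 X116.764 Y96.133 F1988
G01 X123.175 Y93.477 F1988
G01 X129.586 Y96.133 F1988
G01 X132.242 Y102.544 F1988
M5
G00 X0.000 Y0.000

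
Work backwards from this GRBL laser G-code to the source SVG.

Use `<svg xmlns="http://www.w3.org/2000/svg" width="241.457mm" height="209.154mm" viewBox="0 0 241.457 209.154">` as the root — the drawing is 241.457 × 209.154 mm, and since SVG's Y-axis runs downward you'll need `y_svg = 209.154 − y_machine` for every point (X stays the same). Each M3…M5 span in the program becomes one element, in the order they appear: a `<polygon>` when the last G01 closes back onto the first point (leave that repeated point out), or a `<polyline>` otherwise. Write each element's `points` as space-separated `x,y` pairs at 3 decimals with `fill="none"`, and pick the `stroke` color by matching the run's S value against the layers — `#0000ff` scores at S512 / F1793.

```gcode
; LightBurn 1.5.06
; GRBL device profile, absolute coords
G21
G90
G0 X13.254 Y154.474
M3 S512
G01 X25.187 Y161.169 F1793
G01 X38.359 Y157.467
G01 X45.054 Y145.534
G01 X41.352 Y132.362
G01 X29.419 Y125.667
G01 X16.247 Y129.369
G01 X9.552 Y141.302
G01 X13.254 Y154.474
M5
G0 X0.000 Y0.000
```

<svg xmlns="http://www.w3.org/2000/svg" width="241.457mm" height="209.154mm" viewBox="0 0 241.457 209.154">
  <polygon points="13.254,54.680 25.187,47.985 38.359,51.687 45.054,63.620 41.352,76.792 29.419,83.487 16.247,79.785 9.552,67.852" fill="none" stroke="#0000ff"/>
</svg>

y_svg = 209.154 − y_m. Every run uses S512, so all elements get stroke `#0000ff` (score).

[1] closed run; points: 13.254,54.680 25.187,47.985 38.359,51.687 45.054,63.620 41.352,76.792 29.419,83.487 16.247,79.785 9.552,67.852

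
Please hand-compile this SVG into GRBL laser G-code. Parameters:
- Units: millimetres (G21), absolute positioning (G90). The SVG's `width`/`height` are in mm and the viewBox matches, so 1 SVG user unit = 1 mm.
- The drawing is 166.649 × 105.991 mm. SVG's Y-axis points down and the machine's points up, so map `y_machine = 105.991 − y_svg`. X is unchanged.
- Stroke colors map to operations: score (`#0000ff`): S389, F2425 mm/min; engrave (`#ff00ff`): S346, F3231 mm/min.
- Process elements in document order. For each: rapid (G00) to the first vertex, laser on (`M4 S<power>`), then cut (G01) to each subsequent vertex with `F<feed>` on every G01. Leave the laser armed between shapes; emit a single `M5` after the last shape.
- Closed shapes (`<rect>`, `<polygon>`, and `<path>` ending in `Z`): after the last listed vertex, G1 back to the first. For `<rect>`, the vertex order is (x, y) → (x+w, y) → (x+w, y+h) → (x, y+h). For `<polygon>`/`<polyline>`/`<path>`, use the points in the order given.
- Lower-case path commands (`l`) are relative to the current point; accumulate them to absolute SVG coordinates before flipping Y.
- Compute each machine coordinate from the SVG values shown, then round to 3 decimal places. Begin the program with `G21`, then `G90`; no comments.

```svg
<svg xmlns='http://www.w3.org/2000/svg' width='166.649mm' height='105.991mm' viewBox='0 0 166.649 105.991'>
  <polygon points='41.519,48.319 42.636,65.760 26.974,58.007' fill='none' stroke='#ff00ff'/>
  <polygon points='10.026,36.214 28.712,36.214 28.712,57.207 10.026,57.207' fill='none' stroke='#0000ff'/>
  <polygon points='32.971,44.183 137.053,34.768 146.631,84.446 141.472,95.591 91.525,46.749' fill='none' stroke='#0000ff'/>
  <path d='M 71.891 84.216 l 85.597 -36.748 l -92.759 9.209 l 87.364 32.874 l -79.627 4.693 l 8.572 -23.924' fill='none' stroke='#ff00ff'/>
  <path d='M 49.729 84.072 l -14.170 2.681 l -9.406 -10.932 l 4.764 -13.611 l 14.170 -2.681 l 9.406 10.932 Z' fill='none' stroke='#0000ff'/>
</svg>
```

G21
G90
G00 X41.519 Y57.672
M4 S346
G01 X42.636 Y40.231 F3231
G01 X26.974 Y47.984 F3231
G01 X41.519 Y57.672 F3231
G00 X10.026 Y69.777
M4 S389
G01 X28.712 Y69.777 F2425
G01 X28.712 Y48.784 F2425
G01 X10.026 Y48.784 F2425
G01 X10.026 Y69.777 F2425
G00 X32.971 Y61.808
M4 S389
G01 X137.053 Y71.223 F2425
G01 X146.631 Y21.545 F2425
G01 X141.472 Y10.400 F2425
G01 X91.525 Y59.242 F2425
G01 X32.971 Y61.808 F2425
G00 X71.891 Y21.775
M4 S346
G01 X157.488 Y58.523 F3231
G01 X64.729 Y49.314 F3231
G01 X152.093 Y16.440 F3231
G01 X72.466 Y11.747 F3231
G01 X81.038 Y35.671 F3231
G00 X49.729 Y21.919
M4 S389
G01 X35.559 Y19.238 F2425
G01 X26.153 Y30.170 F2425
G01 X30.917 Y43.781 F2425
G01 X45.087 Y46.462 F2425
G01 X54.493 Y35.530 F2425
G01 X49.729 Y21.919 F2425
M5

1 u = 1 mm; y_m = 105.991 − y.

[1] `<polygon>` regular polygon, #ff00ff→engrave S346 F3231: (41.519,57.672) → (42.636,40.231) → (26.974,47.984) → (41.519,57.672) (closed)

[2] `<polygon>` rectangle, #0000ff→score S389 F2425: (10.026,69.777) → (28.712,69.777) → (28.712,48.784) → (10.026,48.784) → (10.026,69.777) (closed)

[3] `<polygon>` closed polygon, #0000ff→score S389 F2425: (32.971,61.808) → (137.053,71.223) → (146.631,21.545) → (141.472,10.400) → (91.525,59.242) → (32.971,61.808) (closed)

[4] `<path>` open polyline, #ff00ff→engrave S346 F3231: (71.891,21.775) → (157.488,58.523) → (64.729,49.314) → (152.093,16.440) → (72.466,11.747) → (81.038,35.671)

[5] `<path>` regular polygon, #0000ff→score S389 F2425: (49.729,21.919) → (35.559,19.238) → (26.153,30.170) → (30.917,43.781) → (45.087,46.462) → (54.493,35.530) → (49.729,21.919) (closed)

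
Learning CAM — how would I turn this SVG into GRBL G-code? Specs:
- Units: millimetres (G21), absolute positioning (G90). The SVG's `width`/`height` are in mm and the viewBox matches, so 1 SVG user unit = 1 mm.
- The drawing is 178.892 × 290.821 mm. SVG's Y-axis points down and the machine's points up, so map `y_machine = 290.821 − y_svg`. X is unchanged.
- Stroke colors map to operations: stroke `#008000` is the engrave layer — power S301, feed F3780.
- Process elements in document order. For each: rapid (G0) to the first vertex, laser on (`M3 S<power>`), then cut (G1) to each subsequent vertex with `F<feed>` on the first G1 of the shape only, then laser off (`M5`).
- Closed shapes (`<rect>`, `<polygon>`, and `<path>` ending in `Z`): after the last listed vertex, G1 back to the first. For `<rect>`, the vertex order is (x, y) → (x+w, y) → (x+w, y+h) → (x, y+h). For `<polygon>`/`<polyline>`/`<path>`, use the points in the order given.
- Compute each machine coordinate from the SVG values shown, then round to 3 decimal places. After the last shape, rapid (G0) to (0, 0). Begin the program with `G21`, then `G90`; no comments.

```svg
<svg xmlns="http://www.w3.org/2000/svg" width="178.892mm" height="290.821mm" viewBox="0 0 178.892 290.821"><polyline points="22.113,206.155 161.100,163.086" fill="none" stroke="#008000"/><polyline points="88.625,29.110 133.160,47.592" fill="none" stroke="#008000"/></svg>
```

viewBox `0 0 178.892 290.821` with mm width/height → 1 unit = 1 mm. Flip: y_m = 290.821 − y_svg.

**Shape 1** — `<polyline>` line segment, stroke `#008000` → engrave (S301, F3780). Machine vertices: (22.113,84.666) → (161.100,127.735). Open path.

**Shape 2** — `<polyline>` line segment, stroke `#008000` → engrave (S301, F3780). Machine vertices: (88.625,261.711) → (133.160,243.229). Open path.

G21
G90
G0 X22.113 Y84.666
M3 S301
G1 X161.100 Y127.735 F3780
M5
G0 X88.625 Y261.711
M3 S301
G1 X133.160 Y243.229 F3780
M5
G0 X0.000 Y0.000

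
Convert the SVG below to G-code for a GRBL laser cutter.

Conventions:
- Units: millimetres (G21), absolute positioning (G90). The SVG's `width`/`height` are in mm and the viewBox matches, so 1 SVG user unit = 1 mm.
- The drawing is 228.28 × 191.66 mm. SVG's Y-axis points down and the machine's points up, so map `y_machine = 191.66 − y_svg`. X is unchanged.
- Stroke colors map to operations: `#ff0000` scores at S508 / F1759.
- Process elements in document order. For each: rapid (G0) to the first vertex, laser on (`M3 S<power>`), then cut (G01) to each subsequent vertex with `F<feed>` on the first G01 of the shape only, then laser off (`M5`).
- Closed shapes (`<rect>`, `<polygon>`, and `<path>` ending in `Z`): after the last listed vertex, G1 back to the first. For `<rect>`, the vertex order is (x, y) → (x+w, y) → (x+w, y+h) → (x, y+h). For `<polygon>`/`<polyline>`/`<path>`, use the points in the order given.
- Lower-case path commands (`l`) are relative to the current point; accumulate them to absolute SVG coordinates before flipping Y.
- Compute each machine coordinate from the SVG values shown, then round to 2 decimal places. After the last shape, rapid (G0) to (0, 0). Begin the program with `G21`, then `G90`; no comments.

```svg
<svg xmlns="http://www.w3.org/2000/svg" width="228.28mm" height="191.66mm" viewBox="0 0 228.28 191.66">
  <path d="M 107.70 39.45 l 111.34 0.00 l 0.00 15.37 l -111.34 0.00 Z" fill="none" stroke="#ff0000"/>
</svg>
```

G21
G90
G0 X107.70 Y152.21
M3 S508
G01 X219.04 Y152.21 F1759
G01 X219.04 Y136.84
G01 X107.70 Y136.84
G01 X107.70 Y152.21
M5
G0 X0.00 Y0.00

Since the viewBox matches the mm dimensions, user units are millimetres directly. The only transform is the Y-flip y_m = 191.66 − y_svg.

Shape 1 is a rectangle drawn with `<path>`. Its stroke #ff0000 means score at S508, F1759. After flipping Y the toolpath is (107.70,152.21) → (219.04,152.21) → (219.04,136.84) → (107.70,136.84) → (107.70,152.21), returning to the start.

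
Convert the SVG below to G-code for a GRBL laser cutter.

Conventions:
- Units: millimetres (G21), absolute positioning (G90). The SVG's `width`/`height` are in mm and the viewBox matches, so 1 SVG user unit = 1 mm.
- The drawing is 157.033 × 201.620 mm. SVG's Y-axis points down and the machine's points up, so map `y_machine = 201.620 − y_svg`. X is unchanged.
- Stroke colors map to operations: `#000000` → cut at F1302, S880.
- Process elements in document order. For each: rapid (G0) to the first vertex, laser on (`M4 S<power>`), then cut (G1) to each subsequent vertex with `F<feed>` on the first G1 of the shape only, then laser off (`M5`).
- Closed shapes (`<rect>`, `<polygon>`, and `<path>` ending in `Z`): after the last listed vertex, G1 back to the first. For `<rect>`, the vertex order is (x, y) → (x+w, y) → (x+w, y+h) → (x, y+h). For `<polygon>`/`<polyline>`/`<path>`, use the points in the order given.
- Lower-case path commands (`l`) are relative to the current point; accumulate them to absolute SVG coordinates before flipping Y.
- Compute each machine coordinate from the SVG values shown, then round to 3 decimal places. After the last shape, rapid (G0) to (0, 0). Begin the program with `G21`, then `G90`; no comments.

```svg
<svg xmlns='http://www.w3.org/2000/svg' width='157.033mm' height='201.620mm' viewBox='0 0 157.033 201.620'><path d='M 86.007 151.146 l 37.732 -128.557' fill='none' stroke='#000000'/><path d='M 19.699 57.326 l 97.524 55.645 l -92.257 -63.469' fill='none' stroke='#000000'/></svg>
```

viewBox `0 0 157.033 201.620` with mm width/height → 1 unit = 1 mm. Flip: y_m = 201.620 − y_svg.

**Shape 1** — `<path>` line segment, stroke `#000000` → cut (S880, F1302). Machine vertices: (86.007,50.474) → (123.739,179.031). Open path.

**Shape 2** — `<path>` open polyline, stroke `#000000` → cut (S880, F1302). Machine vertices: (19.699,144.294) → (117.223,88.649) → (24.966,152.118). Open path.

G21
G90
G0 X86.007 Y50.474
M4 S880
G1 X123.739 Y179.031 F1302
M5
G0 X19.699 Y144.294
M4 S880
G1 X117.223 Y88.649 F1302
G1 X24.966 Y152.118
M5
G0 X0.000 Y0.000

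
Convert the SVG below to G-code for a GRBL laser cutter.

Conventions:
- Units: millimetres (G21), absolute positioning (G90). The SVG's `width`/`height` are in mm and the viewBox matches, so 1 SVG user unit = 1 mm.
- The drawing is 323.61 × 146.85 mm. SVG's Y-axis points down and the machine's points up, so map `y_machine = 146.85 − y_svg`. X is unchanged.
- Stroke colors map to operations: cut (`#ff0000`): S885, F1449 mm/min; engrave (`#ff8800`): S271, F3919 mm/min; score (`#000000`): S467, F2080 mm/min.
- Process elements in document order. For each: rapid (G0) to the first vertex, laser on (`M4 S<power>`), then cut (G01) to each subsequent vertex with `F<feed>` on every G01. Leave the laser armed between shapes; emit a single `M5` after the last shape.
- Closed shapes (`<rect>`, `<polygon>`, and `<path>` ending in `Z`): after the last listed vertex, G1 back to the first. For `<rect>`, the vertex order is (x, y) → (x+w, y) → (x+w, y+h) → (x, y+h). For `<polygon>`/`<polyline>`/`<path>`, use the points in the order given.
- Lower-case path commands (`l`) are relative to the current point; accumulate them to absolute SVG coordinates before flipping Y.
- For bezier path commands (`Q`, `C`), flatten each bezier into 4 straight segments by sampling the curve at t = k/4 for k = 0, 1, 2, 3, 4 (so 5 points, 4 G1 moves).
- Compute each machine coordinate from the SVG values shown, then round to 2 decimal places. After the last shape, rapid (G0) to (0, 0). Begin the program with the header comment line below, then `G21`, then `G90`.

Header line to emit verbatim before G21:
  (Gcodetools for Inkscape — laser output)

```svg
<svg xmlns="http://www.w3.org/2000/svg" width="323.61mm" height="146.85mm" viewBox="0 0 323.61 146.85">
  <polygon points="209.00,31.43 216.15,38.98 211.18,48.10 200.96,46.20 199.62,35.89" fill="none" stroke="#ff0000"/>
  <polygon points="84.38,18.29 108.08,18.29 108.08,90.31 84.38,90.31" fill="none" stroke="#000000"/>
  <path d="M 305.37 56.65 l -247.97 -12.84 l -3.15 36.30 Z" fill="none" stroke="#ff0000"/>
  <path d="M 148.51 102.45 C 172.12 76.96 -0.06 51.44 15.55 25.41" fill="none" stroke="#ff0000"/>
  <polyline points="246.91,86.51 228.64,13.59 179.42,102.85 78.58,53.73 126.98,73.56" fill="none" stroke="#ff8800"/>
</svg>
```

(Gcodetools for Inkscape — laser output)
G21
G90
G0 X209.00 Y115.42
M4 S885
G01 X216.15 Y107.87 F1449
G01 X211.18 Y98.75 F1449
G01 X200.96 Y100.65 F1449
G01 X199.62 Y110.96 F1449
G01 X209.00 Y115.42 F1449
G0 X84.38 Y128.56
M4 S467
G01 X108.08 Y128.56 F2080
G01 X108.08 Y56.54 F2080
G01 X84.38 Y56.54 F2080
G01 X84.38 Y128.56 F2080
G0 X305.37 Y90.20
M4 S885
G01 X57.40 Y103.04 F1449
G01 X54.25 Y66.74 F1449
G01 X305.37 Y90.20 F1449
G0 X148.51 Y44.40
M4 S885
G01 X135.50 Y63.53 F1449
G01 X85.03 Y82.72 F1449
G01 X33.06 Y102.01 F1449
G01 X15.55 Y121.44 F1449
G0 X246.91 Y60.34
M4 S271
G01 X228.64 Y133.26 F3919
G01 X179.42 Y44.00 F3919
G01 X78.58 Y93.12 F3919
G01 X126.98 Y73.29 F3919
M5
G0 X0.00 Y0.00

1 u = 1 mm; y_m = 146.85 − y.

[1] `<polygon>` regular polygon, #ff0000→cut S885 F1449: (209.00,115.42) → (216.15,107.87) → (211.18,98.75) → (200.96,100.65) → (199.62,110.96) → (209.00,115.42) (closed)

[2] `<polygon>` rectangle, #000000→score S467 F2080: (84.38,128.56) → (108.08,128.56) → (108.08,56.54) → (84.38,56.54) → (84.38,128.56) (closed)

[3] `<path>` closed polygon, #ff0000→cut S885 F1449: (305.37,90.20) → (57.40,103.04) → (54.25,66.74) → (305.37,90.20) (closed)

[4] `<path>` cubic bezier, #ff0000→cut S885 F1449: (148.51,44.40) → (135.50,63.53) → (85.03,82.72) → (33.06,102.01) → (15.55,121.44)

[5] `<polyline>` open polyline, #ff8800→engrave S271 F3919: (246.91,60.34) → (228.64,133.26) → (179.42,44.00) → (78.58,93.12) → (126.98,73.29)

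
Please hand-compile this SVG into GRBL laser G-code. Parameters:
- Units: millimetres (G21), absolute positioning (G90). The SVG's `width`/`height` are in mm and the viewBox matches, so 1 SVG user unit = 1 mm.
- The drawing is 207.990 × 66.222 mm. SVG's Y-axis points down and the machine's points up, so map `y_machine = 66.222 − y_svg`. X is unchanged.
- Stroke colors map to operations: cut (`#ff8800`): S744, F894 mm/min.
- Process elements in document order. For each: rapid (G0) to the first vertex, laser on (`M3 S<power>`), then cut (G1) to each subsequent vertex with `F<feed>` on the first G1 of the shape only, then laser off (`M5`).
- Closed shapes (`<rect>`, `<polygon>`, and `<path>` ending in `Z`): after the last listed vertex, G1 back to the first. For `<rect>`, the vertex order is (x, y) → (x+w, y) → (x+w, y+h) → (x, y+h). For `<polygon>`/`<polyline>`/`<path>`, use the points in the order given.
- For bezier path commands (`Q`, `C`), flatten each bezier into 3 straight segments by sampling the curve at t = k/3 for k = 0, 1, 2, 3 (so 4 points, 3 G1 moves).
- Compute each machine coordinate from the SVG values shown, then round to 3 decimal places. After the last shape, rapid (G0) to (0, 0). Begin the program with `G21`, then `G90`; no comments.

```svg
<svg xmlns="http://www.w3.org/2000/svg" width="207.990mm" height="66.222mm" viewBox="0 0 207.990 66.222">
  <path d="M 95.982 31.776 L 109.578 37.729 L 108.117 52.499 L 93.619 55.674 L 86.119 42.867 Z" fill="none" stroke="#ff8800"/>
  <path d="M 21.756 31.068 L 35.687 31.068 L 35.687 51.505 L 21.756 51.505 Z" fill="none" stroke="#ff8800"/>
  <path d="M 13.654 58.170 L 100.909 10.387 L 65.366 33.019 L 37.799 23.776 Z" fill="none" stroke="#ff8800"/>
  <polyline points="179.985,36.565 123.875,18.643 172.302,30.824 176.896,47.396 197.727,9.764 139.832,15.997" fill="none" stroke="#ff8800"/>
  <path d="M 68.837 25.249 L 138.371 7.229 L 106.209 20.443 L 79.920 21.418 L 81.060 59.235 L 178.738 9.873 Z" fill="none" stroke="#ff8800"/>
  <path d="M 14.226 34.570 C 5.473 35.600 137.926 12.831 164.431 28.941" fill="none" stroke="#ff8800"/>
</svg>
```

Since the viewBox matches the mm dimensions, user units are millimetres directly. The only transform is the Y-flip y_m = 66.222 − y_svg.

Shape 1 is a regular polygon drawn with `<path>`. Its stroke #ff8800 means cut at S744, F894. After flipping Y the toolpath is (95.982,34.446) → (109.578,28.493) → (108.117,13.723) → (93.619,10.548) → (86.119,23.355) → (95.982,34.446), returning to the start.

Shape 2 is a rectangle drawn with `<path>`. Its stroke #ff8800 means cut at S744, F894. After flipping Y the toolpath is (21.756,35.154) → (35.687,35.154) → (35.687,14.717) → (21.756,14.717) → (21.756,35.154), returning to the start.

Shape 3 is a closed polygon drawn with `<path>`. Its stroke #ff8800 means cut at S744, F894. After flipping Y the toolpath is (13.654,8.052) → (100.909,55.835) → (65.366,33.203) → (37.799,42.446) → (13.654,8.052), returning to the start.

Shape 4 is a open polyline drawn with `<polyline>`. Its stroke #ff8800 means cut at S744, F894. After flipping Y the toolpath is (179.985,29.657) → (123.875,47.579) → (172.302,35.398) → (176.896,18.826) → (197.727,56.458) → (139.832,50.225).

Shape 5 is a closed polygon drawn with `<path>`. Its stroke #ff8800 means cut at S744, F894. After flipping Y the toolpath is (68.837,40.973) → (138.371,58.993) → (106.209,45.779) → (79.920,44.804) → (81.060,6.987) → (178.738,56.349) → (68.837,40.973), returning to the start.

Shape 6 is a cubic bezier drawn with `<path>`. Its stroke #ff8800 means cut at S744, F894. After flipping Y the toolpath is (14.226,31.652) → (43.388,36.234) → (111.764,42.753) → (164.431,37.281).

G21
G90
G0 X95.982 Y34.446
M3 S744
G1 X109.578 Y28.493 F894
G1 X108.117 Y13.723
G1 X93.619 Y10.548
G1 X86.119 Y23.355
G1 X95.982 Y34.446
M5
G0 X21.756 Y35.154
M3 S744
G1 X35.687 Y35.154 F894
G1 X35.687 Y14.717
G1 X21.756 Y14.717
G1 X21.756 Y35.154
M5
G0 X13.654 Y8.052
M3 S744
G1 X100.909 Y55.835 F894
G1 X65.366 Y33.203
G1 X37.799 Y42.446
G1 X13.654 Y8.052
M5
G0 X179.985 Y29.657
M3 S744
G1 X123.875 Y47.579 F894
G1 X172.302 Y35.398
G1 X176.896 Y18.826
G1 X197.727 Y56.458
G1 X139.832 Y50.225
M5
G0 X68.837 Y40.973
M3 S744
G1 X138.371 Y58.993 F894
G1 X106.209 Y45.779
G1 X79.920 Y44.804
G1 X81.060 Y6.987
G1 X178.738 Y56.349
G1 X68.837 Y40.973
M5
G0 X14.226 Y31.652
M3 S744
G1 X43.388 Y36.234 F894
G1 X111.764 Y42.753
G1 X164.431 Y37.281
M5
G0 X0.000 Y0.000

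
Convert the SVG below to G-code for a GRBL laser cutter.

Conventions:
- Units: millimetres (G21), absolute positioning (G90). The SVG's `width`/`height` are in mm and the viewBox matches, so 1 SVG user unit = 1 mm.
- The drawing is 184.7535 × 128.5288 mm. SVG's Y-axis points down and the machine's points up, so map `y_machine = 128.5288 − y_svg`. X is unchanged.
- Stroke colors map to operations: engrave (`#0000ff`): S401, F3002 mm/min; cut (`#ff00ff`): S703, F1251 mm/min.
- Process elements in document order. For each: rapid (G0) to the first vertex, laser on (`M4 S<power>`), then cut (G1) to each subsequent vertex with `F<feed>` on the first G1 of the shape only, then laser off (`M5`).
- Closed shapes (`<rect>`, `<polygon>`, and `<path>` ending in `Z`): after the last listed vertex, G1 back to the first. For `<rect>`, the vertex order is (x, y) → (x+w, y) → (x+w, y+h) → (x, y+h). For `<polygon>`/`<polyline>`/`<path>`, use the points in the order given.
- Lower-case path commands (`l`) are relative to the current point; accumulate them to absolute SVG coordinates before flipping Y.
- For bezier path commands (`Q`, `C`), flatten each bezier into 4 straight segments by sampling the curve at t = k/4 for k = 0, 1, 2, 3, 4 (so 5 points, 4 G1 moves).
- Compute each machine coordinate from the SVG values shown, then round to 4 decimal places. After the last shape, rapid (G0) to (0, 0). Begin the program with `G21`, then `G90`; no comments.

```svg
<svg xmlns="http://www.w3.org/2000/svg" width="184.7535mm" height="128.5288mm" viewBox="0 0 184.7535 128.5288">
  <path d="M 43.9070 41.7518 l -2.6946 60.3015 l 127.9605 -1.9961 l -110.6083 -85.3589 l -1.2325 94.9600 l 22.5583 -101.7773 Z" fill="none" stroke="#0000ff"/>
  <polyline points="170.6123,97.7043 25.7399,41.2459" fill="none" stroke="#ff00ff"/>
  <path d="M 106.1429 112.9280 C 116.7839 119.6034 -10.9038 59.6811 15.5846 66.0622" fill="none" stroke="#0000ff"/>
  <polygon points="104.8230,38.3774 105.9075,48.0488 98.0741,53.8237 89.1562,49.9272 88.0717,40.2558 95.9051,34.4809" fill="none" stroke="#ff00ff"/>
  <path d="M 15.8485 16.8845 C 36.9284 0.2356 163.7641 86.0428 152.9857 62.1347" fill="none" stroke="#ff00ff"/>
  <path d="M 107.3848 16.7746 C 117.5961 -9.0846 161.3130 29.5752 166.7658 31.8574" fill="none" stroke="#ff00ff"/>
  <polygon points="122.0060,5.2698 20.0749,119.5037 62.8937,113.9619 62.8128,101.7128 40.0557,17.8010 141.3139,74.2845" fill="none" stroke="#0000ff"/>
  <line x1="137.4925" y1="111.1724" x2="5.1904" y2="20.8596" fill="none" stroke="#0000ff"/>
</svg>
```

G21
G90
G0 X43.9070 Y86.7770
M4 S401
G1 X41.2124 Y26.4755 F3002
G1 X169.1729 Y28.4716
G1 X58.5646 Y113.8305
G1 X57.3321 Y18.8705
G1 X79.8904 Y120.6478
G1 X43.9070 Y86.7770
M5
G0 X170.6123 Y30.8245
M4 S703
G1 X25.7399 Y87.2829 F1251
M5
G0 X106.1429 Y15.6008
M4 S401
G1 X92.7574 Y21.0047 F3002
G1 X54.9210 Y38.9233
G1 X20.0559 Y56.8971
G1 X15.5846 Y62.4666
M5
G0 X104.8230 Y90.1514
M4 S703
G1 X105.9075 Y80.4800 F1251
G1 X98.0741 Y74.7051
G1 X89.1562 Y78.6016
G1 X88.0717 Y88.2730
G1 X95.9051 Y94.0479
G1 X104.8230 Y90.1514
M5
G0 X15.8485 Y111.6443
M4 S703
G1 X47.6850 Y108.2356 F1251
G1 X96.3640 Y86.2970
G1 X139.0695 Y65.7195
G1 X152.9857 Y66.3941
M5
G0 X107.3848 Y111.7542
M4 S703
G1 X120.2042 Y120.6278 F1251
G1 X138.8597 Y114.7658
G1 X156.6231 Y103.6273
G1 X166.7658 Y96.6714
M5
G0 X122.0060 Y123.2590
M4 S401
G1 X20.0749 Y9.0251 F3002
G1 X62.8937 Y14.5669
G1 X62.8128 Y26.8160
G1 X40.0557 Y110.7278
G1 X141.3139 Y54.2443
G1 X122.0060 Y123.2590
M5
G0 X137.4925 Y17.3564
M4 S401
G1 X5.1904 Y107.6692 F3002
M5
G0 X0.0000 Y0.0000

viewBox `0 0 184.7535 128.5288` with mm width/height → 1 unit = 1 mm. Flip: y_m = 128.5288 − y_svg.

**Shape 1** — `<path>` closed polygon, stroke `#0000ff` → engrave (S401, F3002). Machine vertices: (43.9070,86.7770) → (41.2124,26.4755) → (169.1729,28.4716) → (58.5646,113.8305) → (57.3321,18.8705) → (79.8904,120.6478) → (43.9070,86.7770). Closed: final G1 returns to the first vertex.

**Shape 2** — `<polyline>` line segment, stroke `#ff00ff` → cut (S703, F1251). Machine vertices: (170.6123,30.8245) → (25.7399,87.2829). Open path.

**Shape 3** — `<path>` cubic bezier, stroke `#0000ff` → engrave (S401, F3002). Control points (SVG): P0=(106.1429,112.9280), P1=(116.7839,119.6034), P2=(-10.9038,59.6811), P3=(15.5846,66.0622); sampled at t=k/4. Machine vertices: (106.1429,15.6008) → (92.7574,21.0047) → (54.9210,38.9233) → (20.0559,56.8971) → (15.5846,62.4666). Open path.

**Shape 4** — `<polygon>` regular polygon, stroke `#ff00ff` → cut (S703, F1251). Machine vertices: (104.8230,90.1514) → (105.9075,80.4800) → (98.0741,74.7051) → (89.1562,78.6016) → (88.0717,88.2730) → (95.9051,94.0479) → (104.8230,90.1514). Closed: final G1 returns to the first vertex.

**Shape 5** — `<path>` cubic bezier, stroke `#ff00ff` → cut (S703, F1251). Control points (SVG): P0=(15.8485,16.8845), P1=(36.9284,0.2356), P2=(163.7641,86.0428), P3=(152.9857,62.1347); sampled at t=k/4. Machine vertices: (15.8485,111.6443) → (47.6850,108.2356) → (96.3640,86.2970) → (139.0695,65.7195) → (152.9857,66.3941). Open path.

**Shape 6** — `<path>` cubic bezier, stroke `#ff00ff` → cut (S703, F1251). Control points (SVG): P0=(107.3848,16.7746), P1=(117.5961,-9.0846), P2=(161.3130,29.5752), P3=(166.7658,31.8574); sampled at t=k/4. Machine vertices: (107.3848,111.7542) → (120.2042,120.6278) → (138.8597,114.7658) → (156.6231,103.6273) → (166.7658,96.6714). Open path.

**Shape 7** — `<polygon>` closed polygon, stroke `#0000ff` → engrave (S401, F3002). Machine vertices: (122.0060,123.2590) → (20.0749,9.0251) → (62.8937,14.5669) → (62.8128,26.8160) → (40.0557,110.7278) → (141.3139,54.2443) → (122.0060,123.2590). Closed: final G1 returns to the first vertex.

**Shape 8** — `<line>` line segment, stroke `#0000ff` → engrave (S401, F3002). Machine vertices: (137.4925,17.3564) → (5.1904,107.6692). Open path.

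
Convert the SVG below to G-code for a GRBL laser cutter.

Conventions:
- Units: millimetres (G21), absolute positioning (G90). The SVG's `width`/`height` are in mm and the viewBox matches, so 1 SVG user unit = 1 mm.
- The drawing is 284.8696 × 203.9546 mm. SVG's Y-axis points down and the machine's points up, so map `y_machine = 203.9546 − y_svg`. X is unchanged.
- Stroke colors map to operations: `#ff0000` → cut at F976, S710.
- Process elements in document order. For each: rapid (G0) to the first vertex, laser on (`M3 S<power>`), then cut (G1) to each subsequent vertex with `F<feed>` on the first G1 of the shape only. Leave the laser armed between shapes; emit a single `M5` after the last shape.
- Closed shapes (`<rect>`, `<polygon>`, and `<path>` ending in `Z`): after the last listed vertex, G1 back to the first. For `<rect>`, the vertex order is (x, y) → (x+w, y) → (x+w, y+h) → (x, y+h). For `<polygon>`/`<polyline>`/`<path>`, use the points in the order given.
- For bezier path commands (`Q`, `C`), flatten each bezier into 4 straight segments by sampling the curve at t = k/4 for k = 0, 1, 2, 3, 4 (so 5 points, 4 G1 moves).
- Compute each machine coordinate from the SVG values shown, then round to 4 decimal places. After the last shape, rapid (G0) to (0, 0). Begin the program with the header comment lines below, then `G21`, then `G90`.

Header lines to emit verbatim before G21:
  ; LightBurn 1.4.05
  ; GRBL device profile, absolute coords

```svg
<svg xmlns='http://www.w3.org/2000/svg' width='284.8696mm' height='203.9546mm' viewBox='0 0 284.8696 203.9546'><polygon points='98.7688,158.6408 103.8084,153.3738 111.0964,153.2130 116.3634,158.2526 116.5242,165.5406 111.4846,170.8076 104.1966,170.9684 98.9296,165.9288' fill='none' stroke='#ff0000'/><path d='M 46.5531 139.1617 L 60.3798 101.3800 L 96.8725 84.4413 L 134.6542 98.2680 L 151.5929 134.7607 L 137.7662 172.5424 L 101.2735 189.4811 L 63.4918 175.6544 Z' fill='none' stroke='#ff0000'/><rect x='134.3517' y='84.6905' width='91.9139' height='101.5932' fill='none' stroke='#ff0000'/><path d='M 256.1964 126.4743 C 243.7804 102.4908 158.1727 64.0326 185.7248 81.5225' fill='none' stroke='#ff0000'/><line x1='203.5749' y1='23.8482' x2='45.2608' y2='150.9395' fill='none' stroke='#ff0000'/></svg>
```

; LightBurn 1.4.05
; GRBL device profile, absolute coords
G21
G90
G0 X98.7688 Y45.3138
M3 S710
G1 X103.8084 Y50.5808 F976
G1 X111.0964 Y50.7416
G1 X116.3634 Y45.7020
G1 X116.5242 Y38.4140
G1 X111.4846 Y33.1470
G1 X104.1966 Y32.9862
G1 X98.9296 Y38.0258
G1 X98.7688 Y45.3138
G0 X46.5531 Y64.7929
M3 S710
G1 X60.3798 Y102.5746 F976
G1 X96.8725 Y119.5133
G1 X134.6542 Y105.6866
G1 X151.5929 Y69.1939
G1 X137.7662 Y31.4122
G1 X101.2735 Y14.4735
G1 X63.4918 Y28.3002
G1 X46.5531 Y64.7929
G0 X134.3517 Y119.2641
M3 S710
G1 X226.2656 Y119.2641 F976
G1 X226.2656 Y17.6709
G1 X134.3517 Y17.6709
G1 X134.3517 Y119.2641
G0 X256.1964 Y77.4803
M3 S710
G1 X236.0727 Y97.0816 F976
G1 X205.9726 Y115.5087
G1 X183.3664 Y126.1596
G1 X185.7248 Y122.4321
G0 X203.5749 Y180.1064
M3 S710
G1 X45.2608 Y53.0151 F976
M5
G0 X0.0000 Y0.0000

1 u = 1 mm; y_m = 203.9546 − y.

[1] `<polygon>` regular polygon, #ff0000→cut S710 F976: (98.7688,45.3138) → (103.8084,50.5808) → (111.0964,50.7416) → (116.3634,45.7020) → (116.5242,38.4140) → (111.4846,33.1470) → (104.1966,32.9862) → (98.9296,38.0258) → (98.7688,45.3138) (closed)

[2] `<path>` regular polygon, #ff0000→cut S710 F976: (46.5531,64.7929) → (60.3798,102.5746) → (96.8725,119.5133) → (134.6542,105.6866) → (151.5929,69.1939) → (137.7662,31.4122) → (101.2735,14.4735) → (63.4918,28.3002) → (46.5531,64.7929) (closed)

[3] `<rect>` rectangle, #ff0000→cut S710 F976: (134.3517,119.2641) → (226.2656,119.2641) → (226.2656,17.6709) → (134.3517,17.6709) → (134.3517,119.2641) (closed)

[4] `<path>` cubic bezier, #ff0000→cut S710 F976: (256.1964,77.4803) → (236.0727,97.0816) → (205.9726,115.5087) → (183.3664,126.1596) → (185.7248,122.4321)

[5] `<line>` line segment, #ff0000→cut S710 F976: (203.5749,180.1064) → (45.2608,53.0151)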